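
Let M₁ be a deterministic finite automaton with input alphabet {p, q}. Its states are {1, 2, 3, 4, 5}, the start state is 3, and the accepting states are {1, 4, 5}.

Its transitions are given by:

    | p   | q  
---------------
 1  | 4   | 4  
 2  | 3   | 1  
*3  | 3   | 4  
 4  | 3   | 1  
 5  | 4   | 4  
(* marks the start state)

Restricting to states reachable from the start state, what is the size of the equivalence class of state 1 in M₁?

1

Reachable states from the start: {1,3,4}. Unreachable: {2,5} — drop them.
Initial partition by acceptance: {1,4} | {3}.
Split {1,4} by δ(·,p) → {1} and {4}.
The partition is now stable with 3 blocks: {1} | {3} | {4}.
State 1 belongs to the block {1}, which has 1 states.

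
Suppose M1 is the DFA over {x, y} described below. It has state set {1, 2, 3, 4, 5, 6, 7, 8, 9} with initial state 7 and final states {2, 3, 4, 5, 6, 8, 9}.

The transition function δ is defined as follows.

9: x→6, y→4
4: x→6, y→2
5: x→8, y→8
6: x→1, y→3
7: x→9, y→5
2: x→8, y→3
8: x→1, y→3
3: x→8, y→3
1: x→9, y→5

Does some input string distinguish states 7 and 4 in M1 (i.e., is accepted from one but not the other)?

Yes

Every state is reachable, so we keep all 9.
P0 = {2,3,4,5,6,8,9} | {1,7}.
Refine {2,3,4,5,6,8,9} on symbol x: members go to different blocks, giving {2,3,4,5,9} and {6,8}.
Refine {2,3,4,5,9} on symbol y: members go to different blocks, giving {2,3,4,9} and {5}.
Stable partition: {2,3,4,9} | {1,7} | {6,8} | {5} — 4 equivalence classes.
7 and 4 end up in different blocks, so they are distinguishable. For instance, the string 'ε' is accepted from only 4.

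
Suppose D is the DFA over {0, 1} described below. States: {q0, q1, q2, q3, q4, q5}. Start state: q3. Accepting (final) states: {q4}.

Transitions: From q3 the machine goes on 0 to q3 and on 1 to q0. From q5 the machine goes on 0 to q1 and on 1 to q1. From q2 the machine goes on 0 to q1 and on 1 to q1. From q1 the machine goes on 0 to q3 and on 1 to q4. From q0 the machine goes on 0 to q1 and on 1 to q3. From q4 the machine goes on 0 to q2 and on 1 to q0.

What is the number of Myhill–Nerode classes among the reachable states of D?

5

First remove the unreachable states {q5}; 5 states remain.
Start with accepting vs non-accepting: {q4} | {q0,q1,q2,q3}.
On input 1, block {q0,q1,q2,q3} splits into {q0,q2,q3} and {q1}.
On input 0, block {q0,q2,q3} splits into {q0,q2} and {q3}.
On input 1, block {q0,q2} splits into {q0} and {q2}.
Stable partition: {q4} | {q0} | {q1} | {q3} | {q2} — 5 equivalence classes.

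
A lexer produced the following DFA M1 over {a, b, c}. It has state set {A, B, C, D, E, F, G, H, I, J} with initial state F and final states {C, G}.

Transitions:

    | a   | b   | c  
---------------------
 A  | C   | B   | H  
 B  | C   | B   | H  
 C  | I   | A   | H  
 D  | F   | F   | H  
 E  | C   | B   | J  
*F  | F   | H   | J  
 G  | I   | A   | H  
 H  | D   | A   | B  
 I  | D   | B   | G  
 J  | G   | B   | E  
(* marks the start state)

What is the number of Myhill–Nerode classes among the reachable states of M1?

7

All states are reachable from the start state.
P0 = {C,G} | {A,B,D,E,F,H,I,J}.
Split {A,B,D,E,F,H,I,J} by δ(·,a) → {A,B,E,J} and {D,F,H,I}.
On input c, block {A,B,E,J} splits into {A,B} and {E,J}.
On input b, block {D,F,H,I} splits into {D,F} and {H,I}.
Refine {D,F} on symbol b: members go to different blocks, giving {D} and {F}.
Refine {H,I} on symbol c: members go to different blocks, giving {H} and {I}.
No further refinement is possible. Final partition (7 blocks): {C,G} | {A,B} | {D} | {E,J} | {H} | {F} | {I}.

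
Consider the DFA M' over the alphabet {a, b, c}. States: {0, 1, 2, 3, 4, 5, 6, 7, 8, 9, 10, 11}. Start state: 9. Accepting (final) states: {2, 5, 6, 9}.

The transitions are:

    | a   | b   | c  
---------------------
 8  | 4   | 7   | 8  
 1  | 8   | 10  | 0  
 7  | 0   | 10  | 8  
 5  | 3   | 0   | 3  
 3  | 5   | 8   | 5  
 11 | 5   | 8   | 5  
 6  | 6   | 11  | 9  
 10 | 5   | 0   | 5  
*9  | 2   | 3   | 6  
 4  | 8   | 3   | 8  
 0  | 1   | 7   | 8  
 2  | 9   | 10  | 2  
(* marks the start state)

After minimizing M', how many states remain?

5

Start with accepting vs non-accepting: {2,5,6,9} | {0,1,3,4,7,8,10,11}.
Split {2,5,6,9} by δ(·,a) → {2,6,9} and {5}.
On input a, block {0,1,3,4,7,8,10,11} splits into {0,1,4,7,8} and {3,10,11}.
On input b, block {0,1,4,7,8} splits into {1,4,7} and {0,8}.
The partition is now stable with 5 blocks: {2,6,9} | {1,4,7} | {5} | {3,10,11} | {0,8}.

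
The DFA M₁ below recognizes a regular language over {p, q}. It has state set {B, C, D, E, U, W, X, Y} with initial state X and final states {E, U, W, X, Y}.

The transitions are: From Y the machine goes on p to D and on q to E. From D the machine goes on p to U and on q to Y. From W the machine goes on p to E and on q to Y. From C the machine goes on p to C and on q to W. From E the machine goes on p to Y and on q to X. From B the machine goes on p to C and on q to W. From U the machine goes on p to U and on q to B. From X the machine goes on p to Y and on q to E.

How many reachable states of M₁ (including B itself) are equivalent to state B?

Every state is reachable, so we keep all 8.
Initial partition by acceptance: {E,U,W,X,Y} | {B,C,D}.
Split {E,U,W,X,Y} by δ(·,p) → {E,U,W,X} and {Y}.
Refine {E,U,W,X} on symbol p: members go to different blocks, giving {U,W} and {E,X}.
Refine {U,W} on symbol p: members go to different blocks, giving {U} and {W}.
Refine {B,C,D} on symbol p: members go to different blocks, giving {B,C} and {D}.
The partition is now stable with 6 blocks: {U} | {B,C} | {Y} | {E,X} | {W} | {D}.
State B belongs to the block {B,C}, which has 2 states.

2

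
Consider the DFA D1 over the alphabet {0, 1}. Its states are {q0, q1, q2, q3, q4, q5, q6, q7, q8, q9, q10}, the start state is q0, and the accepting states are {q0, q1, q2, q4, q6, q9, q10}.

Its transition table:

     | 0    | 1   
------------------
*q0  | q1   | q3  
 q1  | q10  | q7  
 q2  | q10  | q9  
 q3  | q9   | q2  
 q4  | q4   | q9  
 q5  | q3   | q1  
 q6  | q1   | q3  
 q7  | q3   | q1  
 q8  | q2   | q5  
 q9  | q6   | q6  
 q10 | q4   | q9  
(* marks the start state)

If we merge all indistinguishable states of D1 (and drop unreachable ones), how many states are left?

First remove the unreachable states {q5,q8}; 9 states remain.
P0 = {q0,q1,q2,q4,q6,q9,q10} | {q3,q7}.
On input 1, block {q0,q1,q2,q4,q6,q9,q10} splits into {q2,q4,q9,q10} and {q0,q1,q6}.
Split {q2,q4,q9,q10} by δ(·,0) → {q2,q4,q10} and {q9}.
On input 0, block {q3,q7} splits into {q3} and {q7}.
Split {q0,q1,q6} by δ(·,0) → {q0,q6} and {q1}.
The partition is now stable with 6 blocks: {q2,q4,q10} | {q3} | {q0,q6} | {q9} | {q7} | {q1}.

6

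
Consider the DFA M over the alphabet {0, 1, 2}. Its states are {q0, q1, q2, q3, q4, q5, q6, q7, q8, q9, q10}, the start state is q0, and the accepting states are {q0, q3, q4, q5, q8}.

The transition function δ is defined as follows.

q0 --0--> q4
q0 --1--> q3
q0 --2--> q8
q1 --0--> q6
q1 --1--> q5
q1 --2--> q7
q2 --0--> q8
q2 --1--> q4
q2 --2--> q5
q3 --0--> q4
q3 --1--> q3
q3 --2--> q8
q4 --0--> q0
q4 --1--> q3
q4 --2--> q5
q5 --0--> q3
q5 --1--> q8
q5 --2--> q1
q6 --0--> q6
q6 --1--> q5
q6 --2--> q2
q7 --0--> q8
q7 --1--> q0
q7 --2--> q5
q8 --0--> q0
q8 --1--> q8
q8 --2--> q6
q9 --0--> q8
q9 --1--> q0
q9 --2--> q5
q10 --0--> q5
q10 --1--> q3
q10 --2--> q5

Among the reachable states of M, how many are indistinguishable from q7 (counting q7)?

2

Reachable states from the start: {q0,q1,q2,q3,q4,q5,q6,q7,q8}. Unreachable: {q9,q10} — drop them.
Initial partition by acceptance: {q0,q3,q4,q5,q8} | {q1,q2,q6,q7}.
On input 2, block {q0,q3,q4,q5,q8} splits into {q0,q3,q4} and {q5,q8}.
Refine {q1,q2,q6,q7} on symbol 0: members go to different blocks, giving {q1,q6} and {q2,q7}.
The partition is now stable with 4 blocks: {q0,q3,q4} | {q1,q6} | {q5,q8} | {q2,q7}.
State q7 belongs to the block {q2,q7}, which has 2 states.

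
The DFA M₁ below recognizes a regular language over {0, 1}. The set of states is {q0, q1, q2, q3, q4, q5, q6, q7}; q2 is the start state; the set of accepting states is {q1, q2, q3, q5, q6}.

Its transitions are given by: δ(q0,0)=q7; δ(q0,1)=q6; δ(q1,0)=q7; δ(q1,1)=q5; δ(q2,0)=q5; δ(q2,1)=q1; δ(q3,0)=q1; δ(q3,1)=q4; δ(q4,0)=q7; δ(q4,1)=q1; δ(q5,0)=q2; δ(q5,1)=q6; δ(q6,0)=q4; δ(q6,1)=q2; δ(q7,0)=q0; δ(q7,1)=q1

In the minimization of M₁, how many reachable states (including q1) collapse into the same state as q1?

First remove the unreachable states {q3}; 7 states remain.
Start with accepting vs non-accepting: {q1,q2,q5,q6} | {q0,q4,q7}.
On input 0, block {q1,q2,q5,q6} splits into {q1,q6} and {q2,q5}.
Stable partition: {q1,q6} | {q0,q4,q7} | {q2,q5} — 3 equivalence classes.
State q1 belongs to the block {q1,q6}, which has 2 states.

2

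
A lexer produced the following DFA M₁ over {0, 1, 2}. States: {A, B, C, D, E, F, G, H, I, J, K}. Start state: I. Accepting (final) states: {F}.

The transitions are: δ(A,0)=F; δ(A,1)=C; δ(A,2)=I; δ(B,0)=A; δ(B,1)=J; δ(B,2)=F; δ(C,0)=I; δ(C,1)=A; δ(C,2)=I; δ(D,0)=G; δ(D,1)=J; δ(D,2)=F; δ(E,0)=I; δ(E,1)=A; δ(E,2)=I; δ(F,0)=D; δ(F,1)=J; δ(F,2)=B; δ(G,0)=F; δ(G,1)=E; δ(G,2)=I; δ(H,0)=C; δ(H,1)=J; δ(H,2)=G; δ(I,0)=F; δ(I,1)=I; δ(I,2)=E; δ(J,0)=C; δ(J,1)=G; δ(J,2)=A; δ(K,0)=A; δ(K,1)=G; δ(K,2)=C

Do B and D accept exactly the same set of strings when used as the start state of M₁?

First remove the unreachable states {H,K}; 9 states remain.
P0 = {F} | {A,B,C,D,E,G,I,J}.
Refine {A,B,C,D,E,G,I,J} on symbol 0: members go to different blocks, giving {B,C,D,E,J} and {A,G,I}.
Refine {B,C,D,E,J} on symbol 0: members go to different blocks, giving {B,C,D,E} and {J}.
On input 1, block {B,C,D,E} splits into {B,D} and {C,E}.
Split {A,G,I} by δ(·,1) → {A,G} and {I}.
The partition is now stable with 6 blocks: {F} | {B,D} | {A,G} | {J} | {C,E} | {I}.
B and D lie in the same block of the stable partition, so they are equivalent — no string distinguishes them.

Yes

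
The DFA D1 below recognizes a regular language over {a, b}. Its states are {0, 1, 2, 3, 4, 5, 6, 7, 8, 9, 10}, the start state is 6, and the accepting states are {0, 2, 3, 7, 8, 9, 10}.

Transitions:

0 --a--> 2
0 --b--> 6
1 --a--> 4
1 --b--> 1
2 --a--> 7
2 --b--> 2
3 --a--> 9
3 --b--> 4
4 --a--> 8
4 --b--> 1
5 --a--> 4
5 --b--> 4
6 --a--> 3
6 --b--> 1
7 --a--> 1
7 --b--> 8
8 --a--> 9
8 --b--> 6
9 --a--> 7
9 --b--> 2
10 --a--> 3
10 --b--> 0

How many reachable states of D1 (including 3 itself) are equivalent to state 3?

2

States {0,5,10} cannot be reached from the start state, so discard them.
Initial partition by acceptance: {2,3,7,8,9} | {1,4,6}.
Split {2,3,7,8,9} by δ(·,a) → {2,3,8,9} and {7}.
On input a, block {2,3,8,9} splits into {2,9} and {3,8}.
On input a, block {1,4,6} splits into {4,6} and {1}.
Stable partition: {2,9} | {4,6} | {7} | {3,8} | {1} — 5 equivalence classes.
The equivalence class containing 3 is {3,8}, of size 2.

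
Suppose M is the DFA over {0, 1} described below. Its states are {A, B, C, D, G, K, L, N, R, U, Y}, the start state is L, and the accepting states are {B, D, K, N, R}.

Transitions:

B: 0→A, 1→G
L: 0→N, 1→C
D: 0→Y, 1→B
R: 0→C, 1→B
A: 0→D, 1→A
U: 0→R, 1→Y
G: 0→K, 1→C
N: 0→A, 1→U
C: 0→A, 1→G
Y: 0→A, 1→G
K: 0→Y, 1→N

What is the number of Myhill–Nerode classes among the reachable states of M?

Every state is reachable, so we keep all 11.
Initial partition by acceptance: {B,D,K,N,R} | {A,C,G,L,U,Y}.
Split {B,D,K,N,R} by δ(·,1) → {D,K,R} and {B,N}.
Refine {A,C,G,L,U,Y} on symbol 0: members go to different blocks, giving {A,G,U} and {C,Y} and {L}.
Refine {A,G,U} on symbol 1: members go to different blocks, giving {G,U} and {A}.
No further refinement is possible. Final partition (6 blocks): {D,K,R} | {G,U} | {B,N} | {C,Y} | {L} | {A}.

6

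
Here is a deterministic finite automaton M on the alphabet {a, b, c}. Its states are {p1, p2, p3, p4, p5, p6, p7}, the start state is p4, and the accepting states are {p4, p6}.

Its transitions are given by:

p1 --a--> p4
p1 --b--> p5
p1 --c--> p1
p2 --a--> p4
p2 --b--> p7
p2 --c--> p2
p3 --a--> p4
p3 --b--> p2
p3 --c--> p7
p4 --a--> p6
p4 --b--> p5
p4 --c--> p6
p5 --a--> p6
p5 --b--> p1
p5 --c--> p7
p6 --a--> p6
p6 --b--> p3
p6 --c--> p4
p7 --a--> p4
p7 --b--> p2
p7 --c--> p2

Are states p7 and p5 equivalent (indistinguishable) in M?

Yes

Initial partition by acceptance: {p4,p6} | {p1,p2,p3,p5,p7}.
No further refinement is possible. Final partition (2 blocks): {p4,p6} | {p1,p2,p3,p5,p7}.
p7 and p5 lie in the same block of the stable partition, so they are equivalent — no string distinguishes them.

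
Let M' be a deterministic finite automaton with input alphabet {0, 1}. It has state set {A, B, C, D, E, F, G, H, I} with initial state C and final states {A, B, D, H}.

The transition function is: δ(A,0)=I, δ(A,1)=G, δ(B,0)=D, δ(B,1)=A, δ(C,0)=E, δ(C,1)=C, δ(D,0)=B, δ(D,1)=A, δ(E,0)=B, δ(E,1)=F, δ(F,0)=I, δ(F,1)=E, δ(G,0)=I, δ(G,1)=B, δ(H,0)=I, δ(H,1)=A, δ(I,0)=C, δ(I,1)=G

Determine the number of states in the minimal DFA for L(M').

States {H} cannot be reached from the start state, so discard them.
Start with accepting vs non-accepting: {A,B,D} | {C,E,F,G,I}.
On input 0, block {A,B,D} splits into {B,D} and {A}.
Split {C,E,F,G,I} by δ(·,0) → {C,F,G,I} and {E}.
On input 0, block {C,F,G,I} splits into {F,G,I} and {C}.
Split {F,G,I} by δ(·,0) → {F,G} and {I}.
Split {F,G} by δ(·,1) → {F} and {G}.
The partition is now stable with 7 blocks: {B,D} | {F} | {A} | {E} | {C} | {I} | {G}.

7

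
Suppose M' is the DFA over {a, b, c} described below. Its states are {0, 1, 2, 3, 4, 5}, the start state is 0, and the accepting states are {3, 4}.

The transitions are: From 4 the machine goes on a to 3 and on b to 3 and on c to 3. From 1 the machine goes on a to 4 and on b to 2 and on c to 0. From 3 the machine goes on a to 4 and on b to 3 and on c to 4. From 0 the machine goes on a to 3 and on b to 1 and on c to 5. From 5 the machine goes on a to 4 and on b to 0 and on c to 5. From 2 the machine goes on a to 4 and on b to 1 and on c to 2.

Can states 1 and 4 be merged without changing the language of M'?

P0 = {3,4} | {0,1,2,5}.
Stable partition: {3,4} | {0,1,2,5} — 2 equivalence classes.
1 and 4 end up in different blocks, so they are distinguishable. For instance, the string 'ε' is accepted from only 4.

No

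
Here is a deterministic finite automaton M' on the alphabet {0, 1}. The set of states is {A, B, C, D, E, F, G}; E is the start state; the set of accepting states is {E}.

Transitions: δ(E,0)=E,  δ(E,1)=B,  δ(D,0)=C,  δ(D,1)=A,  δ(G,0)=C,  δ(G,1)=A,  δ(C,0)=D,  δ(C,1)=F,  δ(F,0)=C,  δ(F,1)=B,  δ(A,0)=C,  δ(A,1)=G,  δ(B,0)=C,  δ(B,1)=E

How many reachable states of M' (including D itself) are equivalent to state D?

All states are reachable from the start state.
Start with accepting vs non-accepting: {E} | {A,B,C,D,F,G}.
On input 1, block {A,B,C,D,F,G} splits into {A,C,D,F,G} and {B}.
Split {A,C,D,F,G} by δ(·,1) → {A,C,D,G} and {F}.
On input 1, block {A,C,D,G} splits into {A,D,G} and {C}.
No further refinement is possible. Final partition (5 blocks): {E} | {A,D,G} | {B} | {F} | {C}.
State D belongs to the block {A,D,G}, which has 3 states.

3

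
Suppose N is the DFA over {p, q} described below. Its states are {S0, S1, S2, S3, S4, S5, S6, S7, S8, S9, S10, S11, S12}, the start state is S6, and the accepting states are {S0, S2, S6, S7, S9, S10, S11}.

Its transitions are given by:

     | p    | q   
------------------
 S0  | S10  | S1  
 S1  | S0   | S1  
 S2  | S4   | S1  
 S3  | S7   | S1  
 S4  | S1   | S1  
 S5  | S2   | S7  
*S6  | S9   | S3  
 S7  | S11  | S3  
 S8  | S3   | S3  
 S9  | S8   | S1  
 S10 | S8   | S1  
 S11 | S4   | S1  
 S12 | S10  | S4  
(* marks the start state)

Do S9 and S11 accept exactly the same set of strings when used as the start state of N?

States {S2,S5,S12} cannot be reached from the start state, so discard them.
Start with accepting vs non-accepting: {S0,S6,S7,S9,S10,S11} | {S1,S3,S4,S8}.
Split {S0,S6,S7,S9,S10,S11} by δ(·,p) → {S0,S6,S7} and {S9,S10,S11}.
Refine {S1,S3,S4,S8} on symbol p: members go to different blocks, giving {S1,S3} and {S4,S8}.
Stable partition: {S0,S6,S7} | {S1,S3} | {S9,S10,S11} | {S4,S8} — 4 equivalence classes.
S9 and S11 lie in the same block of the stable partition, so they are equivalent — no string distinguishes them.

Yes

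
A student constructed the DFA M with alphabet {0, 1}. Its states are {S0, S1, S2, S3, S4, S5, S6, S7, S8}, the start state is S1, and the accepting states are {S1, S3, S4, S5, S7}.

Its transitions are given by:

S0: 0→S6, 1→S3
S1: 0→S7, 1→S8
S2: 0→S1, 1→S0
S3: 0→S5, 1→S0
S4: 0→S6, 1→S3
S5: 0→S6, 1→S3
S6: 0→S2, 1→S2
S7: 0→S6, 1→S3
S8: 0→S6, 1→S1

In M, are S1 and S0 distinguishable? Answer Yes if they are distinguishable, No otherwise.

Yes

Reachable states from the start: {S0,S1,S2,S3,S5,S6,S7,S8}. Unreachable: {S4} — drop them.
Initial partition by acceptance: {S1,S3,S5,S7} | {S0,S2,S6,S8}.
Split {S1,S3,S5,S7} by δ(·,0) → {S1,S3} and {S5,S7}.
Refine {S0,S2,S6,S8} on symbol 0: members go to different blocks, giving {S0,S6,S8} and {S2}.
Refine {S0,S6,S8} on symbol 0: members go to different blocks, giving {S0,S8} and {S6}.
The partition is now stable with 5 blocks: {S1,S3} | {S0,S8} | {S5,S7} | {S2} | {S6}.
S1 and S0 end up in different blocks, so they are distinguishable. For instance, the string 'ε' is accepted from only S1.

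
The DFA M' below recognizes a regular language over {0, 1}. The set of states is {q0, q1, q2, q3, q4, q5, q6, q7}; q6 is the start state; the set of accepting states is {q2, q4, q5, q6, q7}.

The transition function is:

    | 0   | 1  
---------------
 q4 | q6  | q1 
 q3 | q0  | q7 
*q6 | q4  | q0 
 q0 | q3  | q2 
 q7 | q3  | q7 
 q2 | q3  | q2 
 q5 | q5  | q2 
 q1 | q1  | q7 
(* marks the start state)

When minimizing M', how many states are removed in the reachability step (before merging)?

BFS from q6 reaches {q0, q1, q2, q3, q4, q6, q7}; the 1 state(s) q5 are never visited.

1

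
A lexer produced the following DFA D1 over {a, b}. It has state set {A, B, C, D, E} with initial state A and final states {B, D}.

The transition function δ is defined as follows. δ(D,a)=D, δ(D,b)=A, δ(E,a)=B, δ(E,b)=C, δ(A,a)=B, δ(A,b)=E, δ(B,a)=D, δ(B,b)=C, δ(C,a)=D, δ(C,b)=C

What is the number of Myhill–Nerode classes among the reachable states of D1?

2

All states are reachable from the start state.
Initial partition by acceptance: {B,D} | {A,C,E}.
No further refinement is possible. Final partition (2 blocks): {B,D} | {A,C,E}.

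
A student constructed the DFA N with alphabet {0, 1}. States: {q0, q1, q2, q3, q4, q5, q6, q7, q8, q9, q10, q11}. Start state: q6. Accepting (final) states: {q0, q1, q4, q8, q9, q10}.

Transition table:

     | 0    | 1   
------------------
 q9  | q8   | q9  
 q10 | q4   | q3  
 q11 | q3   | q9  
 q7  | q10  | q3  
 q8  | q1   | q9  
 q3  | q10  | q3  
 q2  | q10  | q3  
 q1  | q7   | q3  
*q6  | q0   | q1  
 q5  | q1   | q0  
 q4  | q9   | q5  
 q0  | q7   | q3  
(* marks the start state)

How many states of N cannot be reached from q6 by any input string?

BFS from q6 reaches {q0, q1, q3, q4, q5, q6, q7, q8, q9, q10}; the 2 state(s) q2, q11 are never visited.

2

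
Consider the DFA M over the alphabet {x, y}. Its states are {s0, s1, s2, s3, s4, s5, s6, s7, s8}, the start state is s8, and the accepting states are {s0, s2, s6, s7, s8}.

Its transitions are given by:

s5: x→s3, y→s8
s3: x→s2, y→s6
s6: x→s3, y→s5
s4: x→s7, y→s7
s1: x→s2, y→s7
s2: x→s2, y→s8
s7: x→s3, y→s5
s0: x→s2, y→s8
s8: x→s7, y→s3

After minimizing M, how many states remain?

5

Reachable states from the start: {s2,s3,s5,s6,s7,s8}. Unreachable: {s0,s1,s4} — drop them.
Initial partition by acceptance: {s2,s6,s7,s8} | {s3,s5}.
Split {s2,s6,s7,s8} by δ(·,x) → {s2,s8} and {s6,s7}.
Split {s2,s8} by δ(·,x) → {s2} and {s8}.
Refine {s3,s5} on symbol x: members go to different blocks, giving {s3} and {s5}.
No further refinement is possible. Final partition (5 blocks): {s2} | {s3} | {s6,s7} | {s8} | {s5}.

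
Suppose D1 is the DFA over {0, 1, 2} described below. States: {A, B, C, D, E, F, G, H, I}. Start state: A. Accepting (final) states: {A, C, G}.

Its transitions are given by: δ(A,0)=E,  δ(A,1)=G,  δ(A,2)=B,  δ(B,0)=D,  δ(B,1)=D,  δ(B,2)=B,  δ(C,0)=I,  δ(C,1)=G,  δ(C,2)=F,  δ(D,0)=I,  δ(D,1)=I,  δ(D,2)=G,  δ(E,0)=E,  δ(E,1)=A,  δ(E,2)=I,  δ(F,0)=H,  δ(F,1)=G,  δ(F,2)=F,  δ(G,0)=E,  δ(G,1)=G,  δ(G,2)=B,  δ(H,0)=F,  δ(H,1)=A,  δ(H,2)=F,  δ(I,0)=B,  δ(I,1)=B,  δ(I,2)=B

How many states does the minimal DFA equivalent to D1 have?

First remove the unreachable states {C,F,H}; 6 states remain.
Initial partition by acceptance: {A,G} | {B,D,E,I}.
On input 1, block {B,D,E,I} splits into {B,D,I} and {E}.
Split {B,D,I} by δ(·,2) → {B,I} and {D}.
Refine {B,I} on symbol 0: members go to different blocks, giving {B} and {I}.
Stable partition: {A,G} | {B} | {E} | {D} | {I} — 5 equivalence classes.

5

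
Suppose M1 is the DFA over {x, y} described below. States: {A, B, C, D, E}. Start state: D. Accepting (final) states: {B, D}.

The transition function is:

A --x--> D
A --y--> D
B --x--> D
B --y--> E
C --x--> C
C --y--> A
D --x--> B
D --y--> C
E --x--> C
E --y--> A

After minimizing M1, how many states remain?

3

All states are reachable from the start state.
Initial partition by acceptance: {B,D} | {A,C,E}.
On input x, block {A,C,E} splits into {C,E} and {A}.
The partition is now stable with 3 blocks: {B,D} | {C,E} | {A}.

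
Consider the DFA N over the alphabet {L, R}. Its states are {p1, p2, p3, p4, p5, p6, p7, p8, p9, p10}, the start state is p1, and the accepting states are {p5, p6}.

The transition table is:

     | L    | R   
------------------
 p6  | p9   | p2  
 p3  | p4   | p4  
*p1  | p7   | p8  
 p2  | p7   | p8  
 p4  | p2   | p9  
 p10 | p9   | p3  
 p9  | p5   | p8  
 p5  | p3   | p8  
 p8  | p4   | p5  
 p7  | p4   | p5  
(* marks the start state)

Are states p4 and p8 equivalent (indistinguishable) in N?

No

Reachable states from the start: {p1,p2,p3,p4,p5,p7,p8,p9}. Unreachable: {p6,p10} — drop them.
Initial partition by acceptance: {p5} | {p1,p2,p3,p4,p7,p8,p9}.
On input L, block {p1,p2,p3,p4,p7,p8,p9} splits into {p1,p2,p3,p4,p7,p8} and {p9}.
Split {p1,p2,p3,p4,p7,p8} by δ(·,R) → {p1,p2,p3} and {p7,p8} and {p4}.
On input L, block {p1,p2,p3} splits into {p1,p2} and {p3}.
Stable partition: {p5} | {p1,p2} | {p9} | {p7,p8} | {p4} | {p3} — 6 equivalence classes.
p4 and p8 end up in different blocks, so they are distinguishable. For instance, the string 'R' is accepted from only p8.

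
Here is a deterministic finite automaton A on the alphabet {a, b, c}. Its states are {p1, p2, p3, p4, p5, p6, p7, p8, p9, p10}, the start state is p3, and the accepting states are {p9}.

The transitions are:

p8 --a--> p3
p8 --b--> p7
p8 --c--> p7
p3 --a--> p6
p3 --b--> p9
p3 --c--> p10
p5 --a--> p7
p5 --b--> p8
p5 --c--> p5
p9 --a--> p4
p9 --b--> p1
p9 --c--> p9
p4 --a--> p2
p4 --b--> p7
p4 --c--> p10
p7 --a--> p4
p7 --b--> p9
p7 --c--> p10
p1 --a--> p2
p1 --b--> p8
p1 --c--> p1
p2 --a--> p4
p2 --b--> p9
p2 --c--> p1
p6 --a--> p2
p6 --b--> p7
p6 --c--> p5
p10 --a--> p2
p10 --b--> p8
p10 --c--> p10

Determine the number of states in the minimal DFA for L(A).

Start with accepting vs non-accepting: {p9} | {p1,p2,p3,p4,p5,p6,p7,p8,p10}.
On input b, block {p1,p2,p3,p4,p5,p6,p7,p8,p10} splits into {p1,p4,p5,p6,p8,p10} and {p2,p3,p7}.
Refine {p1,p4,p5,p6,p8,p10} on symbol b: members go to different blocks, giving {p1,p5,p10} and {p4,p6,p8}.
Split {p4,p6,p8} by δ(·,c) → {p4,p6} and {p8}.
The partition is now stable with 5 blocks: {p9} | {p1,p5,p10} | {p2,p3,p7} | {p4,p6} | {p8}.

5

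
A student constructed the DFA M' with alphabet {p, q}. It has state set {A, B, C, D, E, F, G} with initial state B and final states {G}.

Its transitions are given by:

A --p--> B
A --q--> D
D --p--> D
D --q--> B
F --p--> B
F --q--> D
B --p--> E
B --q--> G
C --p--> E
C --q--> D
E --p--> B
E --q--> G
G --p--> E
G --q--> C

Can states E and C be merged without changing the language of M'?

No

States {A,F} cannot be reached from the start state, so discard them.
Initial partition by acceptance: {G} | {B,C,D,E}.
On input q, block {B,C,D,E} splits into {B,E} and {C,D}.
Refine {C,D} on symbol p: members go to different blocks, giving {C} and {D}.
Stable partition: {G} | {B,E} | {C} | {D} — 4 equivalence classes.
E and C end up in different blocks, so they are distinguishable. For instance, the string 'q' is accepted from only E.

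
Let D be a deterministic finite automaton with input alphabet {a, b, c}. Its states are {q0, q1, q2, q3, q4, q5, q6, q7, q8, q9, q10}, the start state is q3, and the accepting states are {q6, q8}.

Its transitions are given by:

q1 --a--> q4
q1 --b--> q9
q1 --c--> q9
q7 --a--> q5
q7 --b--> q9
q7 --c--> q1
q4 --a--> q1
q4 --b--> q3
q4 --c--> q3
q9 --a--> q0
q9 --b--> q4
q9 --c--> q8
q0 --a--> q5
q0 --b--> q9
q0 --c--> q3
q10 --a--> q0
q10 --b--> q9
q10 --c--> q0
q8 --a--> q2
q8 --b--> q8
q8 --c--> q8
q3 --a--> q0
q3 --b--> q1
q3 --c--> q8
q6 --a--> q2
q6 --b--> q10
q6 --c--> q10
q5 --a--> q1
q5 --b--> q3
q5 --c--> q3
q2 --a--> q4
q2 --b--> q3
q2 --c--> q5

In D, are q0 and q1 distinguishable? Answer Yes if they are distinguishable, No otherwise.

No

First remove the unreachable states {q6,q7,q10}; 8 states remain.
Initial partition by acceptance: {q8} | {q0,q1,q2,q3,q4,q5,q9}.
On input c, block {q0,q1,q2,q3,q4,q5,q9} splits into {q0,q1,q2,q4,q5} and {q3,q9}.
Refine {q0,q1,q2,q4,q5} on symbol c: members go to different blocks, giving {q0,q1,q4,q5} and {q2}.
Stable partition: {q8} | {q0,q1,q4,q5} | {q3,q9} | {q2} — 4 equivalence classes.
q0 and q1 lie in the same block of the stable partition, so they are equivalent — no string distinguishes them.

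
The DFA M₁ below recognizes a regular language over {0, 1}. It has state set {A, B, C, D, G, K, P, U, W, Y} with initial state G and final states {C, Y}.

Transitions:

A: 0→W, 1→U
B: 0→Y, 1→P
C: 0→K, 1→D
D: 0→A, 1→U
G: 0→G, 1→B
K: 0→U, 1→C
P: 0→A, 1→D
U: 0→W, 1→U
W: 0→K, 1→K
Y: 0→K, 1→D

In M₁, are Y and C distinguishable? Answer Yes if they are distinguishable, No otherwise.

Initial partition by acceptance: {C,Y} | {A,B,D,G,K,P,U,W}.
Refine {A,B,D,G,K,P,U,W} on symbol 0: members go to different blocks, giving {A,D,G,K,P,U,W} and {B}.
On input 1, block {A,D,G,K,P,U,W} splits into {A,D,P,U,W} and {G} and {K}.
Split {A,D,P,U,W} by δ(·,0) → {A,D,P,U} and {W}.
Refine {A,D,P,U} on symbol 0: members go to different blocks, giving {A,U} and {D,P}.
Split {D,P} by δ(·,1) → {P} and {D}.
Stable partition: {C,Y} | {A,U} | {B} | {G} | {K} | {W} | {P} | {D} — 8 equivalence classes.
Y and C lie in the same block of the stable partition, so they are equivalent — no string distinguishes them.

No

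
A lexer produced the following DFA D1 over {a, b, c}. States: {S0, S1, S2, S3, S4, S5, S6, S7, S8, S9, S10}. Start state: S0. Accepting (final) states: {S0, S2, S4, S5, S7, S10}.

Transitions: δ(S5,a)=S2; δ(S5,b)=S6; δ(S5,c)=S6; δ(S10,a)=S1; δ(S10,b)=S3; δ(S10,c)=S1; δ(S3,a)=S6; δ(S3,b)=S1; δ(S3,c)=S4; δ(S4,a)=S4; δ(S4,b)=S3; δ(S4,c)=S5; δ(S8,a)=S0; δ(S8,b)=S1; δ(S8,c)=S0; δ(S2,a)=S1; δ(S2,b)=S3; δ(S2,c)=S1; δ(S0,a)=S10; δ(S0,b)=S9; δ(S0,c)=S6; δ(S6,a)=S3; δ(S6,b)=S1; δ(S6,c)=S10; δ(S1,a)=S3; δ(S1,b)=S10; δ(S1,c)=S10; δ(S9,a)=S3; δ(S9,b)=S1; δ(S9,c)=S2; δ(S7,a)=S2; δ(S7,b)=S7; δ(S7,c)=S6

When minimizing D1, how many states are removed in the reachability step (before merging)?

BFS from S0 reaches {S0, S1, S2, S3, S4, S5, S6, S9, S10}; the 2 state(s) S7, S8 are never visited.

2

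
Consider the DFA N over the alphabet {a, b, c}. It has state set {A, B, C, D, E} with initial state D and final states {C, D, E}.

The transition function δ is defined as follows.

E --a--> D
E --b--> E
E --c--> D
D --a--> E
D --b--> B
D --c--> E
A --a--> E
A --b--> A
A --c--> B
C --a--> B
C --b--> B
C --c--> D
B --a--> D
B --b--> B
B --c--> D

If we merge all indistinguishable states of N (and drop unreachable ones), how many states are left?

States {A,C} cannot be reached from the start state, so discard them.
Start with accepting vs non-accepting: {D,E} | {B}.
Refine {D,E} on symbol b: members go to different blocks, giving {D} and {E}.
No further refinement is possible. Final partition (3 blocks): {D} | {B} | {E}.

3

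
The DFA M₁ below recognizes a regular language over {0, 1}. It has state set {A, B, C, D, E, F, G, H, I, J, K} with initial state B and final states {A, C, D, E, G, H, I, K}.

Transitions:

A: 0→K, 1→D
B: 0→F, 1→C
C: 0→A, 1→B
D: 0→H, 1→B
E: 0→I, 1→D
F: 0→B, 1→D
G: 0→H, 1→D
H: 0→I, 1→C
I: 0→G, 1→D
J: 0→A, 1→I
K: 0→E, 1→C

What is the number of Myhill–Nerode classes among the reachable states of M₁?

3

Reachable states from the start: {A,B,C,D,E,F,G,H,I,K}. Unreachable: {J} — drop them.
Initial partition by acceptance: {A,C,D,E,G,H,I,K} | {B,F}.
Split {A,C,D,E,G,H,I,K} by δ(·,1) → {A,E,G,H,I,K} and {C,D}.
The partition is now stable with 3 blocks: {A,E,G,H,I,K} | {B,F} | {C,D}.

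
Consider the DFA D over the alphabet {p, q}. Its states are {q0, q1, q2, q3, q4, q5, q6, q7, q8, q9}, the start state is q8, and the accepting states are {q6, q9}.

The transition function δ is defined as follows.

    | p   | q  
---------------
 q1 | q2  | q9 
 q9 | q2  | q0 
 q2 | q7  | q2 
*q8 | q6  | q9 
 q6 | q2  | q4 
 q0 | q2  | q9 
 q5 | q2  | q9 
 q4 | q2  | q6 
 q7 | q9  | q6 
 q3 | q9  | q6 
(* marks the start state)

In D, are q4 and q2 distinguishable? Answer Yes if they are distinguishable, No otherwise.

First remove the unreachable states {q1,q3,q5}; 7 states remain.
Initial partition by acceptance: {q6,q9} | {q0,q2,q4,q7,q8}.
On input p, block {q0,q2,q4,q7,q8} splits into {q0,q2,q4} and {q7,q8}.
Refine {q0,q2,q4} on symbol p: members go to different blocks, giving {q0,q4} and {q2}.
The partition is now stable with 4 blocks: {q6,q9} | {q0,q4} | {q7,q8} | {q2}.
q4 and q2 end up in different blocks, so they are distinguishable. For instance, the string 'q' is accepted from only q4.

Yes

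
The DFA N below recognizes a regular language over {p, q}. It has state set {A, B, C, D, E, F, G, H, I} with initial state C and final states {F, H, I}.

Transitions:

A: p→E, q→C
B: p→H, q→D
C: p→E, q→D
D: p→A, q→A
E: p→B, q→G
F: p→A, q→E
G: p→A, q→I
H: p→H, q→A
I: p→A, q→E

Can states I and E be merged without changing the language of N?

No

States {F} cannot be reached from the start state, so discard them.
Initial partition by acceptance: {H,I} | {A,B,C,D,E,G}.
On input p, block {H,I} splits into {H} and {I}.
Split {A,B,C,D,E,G} by δ(·,p) → {A,C,D,E,G} and {B}.
Refine {A,C,D,E,G} on symbol p: members go to different blocks, giving {A,C,D,G} and {E}.
On input p, block {A,C,D,G} splits into {A,C} and {D,G}.
On input q, block {A,C} splits into {A} and {C}.
Refine {D,G} on symbol q: members go to different blocks, giving {D} and {G}.
Stable partition: {H} | {A} | {I} | {B} | {E} | {D} | {C} | {G} — 8 equivalence classes.
I and E end up in different blocks, so they are distinguishable. For instance, the string 'ε' is accepted from only I.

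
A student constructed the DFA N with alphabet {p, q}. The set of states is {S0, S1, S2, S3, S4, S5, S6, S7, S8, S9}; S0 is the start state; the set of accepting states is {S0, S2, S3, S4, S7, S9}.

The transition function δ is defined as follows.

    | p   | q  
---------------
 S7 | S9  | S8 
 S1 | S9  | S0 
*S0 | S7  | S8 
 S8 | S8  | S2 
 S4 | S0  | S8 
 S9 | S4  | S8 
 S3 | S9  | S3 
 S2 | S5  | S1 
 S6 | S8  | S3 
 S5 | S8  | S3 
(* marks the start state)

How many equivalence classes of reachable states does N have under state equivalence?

First remove the unreachable states {S6}; 9 states remain.
Start with accepting vs non-accepting: {S0,S2,S3,S4,S7,S9} | {S1,S5,S8}.
On input p, block {S0,S2,S3,S4,S7,S9} splits into {S0,S3,S4,S7,S9} and {S2}.
On input q, block {S0,S3,S4,S7,S9} splits into {S0,S4,S7,S9} and {S3}.
Refine {S1,S5,S8} on symbol p: members go to different blocks, giving {S5,S8} and {S1}.
On input q, block {S5,S8} splits into {S5} and {S8}.
Stable partition: {S0,S4,S7,S9} | {S5} | {S2} | {S3} | {S1} | {S8} — 6 equivalence classes.

6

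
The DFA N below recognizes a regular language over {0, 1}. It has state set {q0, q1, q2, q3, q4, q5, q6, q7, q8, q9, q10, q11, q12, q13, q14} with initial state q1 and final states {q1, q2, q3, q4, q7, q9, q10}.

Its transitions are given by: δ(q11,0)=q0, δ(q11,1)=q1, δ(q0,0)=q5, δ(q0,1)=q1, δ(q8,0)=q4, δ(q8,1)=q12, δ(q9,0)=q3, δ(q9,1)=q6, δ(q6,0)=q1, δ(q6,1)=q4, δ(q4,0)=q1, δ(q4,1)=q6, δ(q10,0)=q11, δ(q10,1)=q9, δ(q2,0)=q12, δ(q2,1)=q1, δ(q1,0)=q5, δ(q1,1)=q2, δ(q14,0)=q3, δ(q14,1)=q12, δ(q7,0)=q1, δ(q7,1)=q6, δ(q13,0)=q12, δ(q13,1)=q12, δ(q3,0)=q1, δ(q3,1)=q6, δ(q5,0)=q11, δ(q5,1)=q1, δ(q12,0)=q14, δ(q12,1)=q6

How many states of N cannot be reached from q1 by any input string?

5

Starting at q1 and following transitions, the reachable set is {q0, q1, q2, q3, q4, q5, q6, q11, q12, q14}. That leaves q7, q8, q9, q10, q13 unreachable — 5 in total.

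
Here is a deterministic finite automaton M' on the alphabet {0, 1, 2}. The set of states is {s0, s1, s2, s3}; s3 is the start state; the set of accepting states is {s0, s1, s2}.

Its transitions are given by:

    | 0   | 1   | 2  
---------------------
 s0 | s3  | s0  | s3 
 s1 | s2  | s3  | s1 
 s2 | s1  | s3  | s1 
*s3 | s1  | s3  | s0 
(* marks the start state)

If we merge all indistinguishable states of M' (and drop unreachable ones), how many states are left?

All states are reachable from the start state.
P0 = {s0,s1,s2} | {s3}.
Refine {s0,s1,s2} on symbol 0: members go to different blocks, giving {s1,s2} and {s0}.
The partition is now stable with 3 blocks: {s1,s2} | {s3} | {s0}.

3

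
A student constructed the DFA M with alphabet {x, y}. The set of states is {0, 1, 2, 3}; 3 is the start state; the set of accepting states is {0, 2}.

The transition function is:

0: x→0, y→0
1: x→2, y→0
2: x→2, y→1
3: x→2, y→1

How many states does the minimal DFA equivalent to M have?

4

Every state is reachable, so we keep all 4.
Start with accepting vs non-accepting: {0,2} | {1,3}.
On input y, block {0,2} splits into {0} and {2}.
Split {1,3} by δ(·,y) → {1} and {3}.
The partition is now stable with 4 blocks: {0} | {1} | {2} | {3}.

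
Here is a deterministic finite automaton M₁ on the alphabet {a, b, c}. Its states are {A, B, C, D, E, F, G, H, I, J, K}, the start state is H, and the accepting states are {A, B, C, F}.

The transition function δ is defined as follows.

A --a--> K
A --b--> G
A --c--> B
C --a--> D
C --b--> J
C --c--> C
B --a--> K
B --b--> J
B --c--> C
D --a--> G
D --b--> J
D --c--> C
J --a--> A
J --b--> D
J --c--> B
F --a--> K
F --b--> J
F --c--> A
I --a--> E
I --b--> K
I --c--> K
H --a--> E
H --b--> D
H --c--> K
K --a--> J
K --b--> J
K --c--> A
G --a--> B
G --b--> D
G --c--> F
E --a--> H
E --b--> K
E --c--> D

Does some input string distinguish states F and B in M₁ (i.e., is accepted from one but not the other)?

No

Reachable states from the start: {A,B,C,D,E,F,G,H,J,K}. Unreachable: {I} — drop them.
Start with accepting vs non-accepting: {A,B,C,F} | {D,E,G,H,J,K}.
Split {D,E,G,H,J,K} by δ(·,a) → {D,E,H,K} and {G,J}.
Refine {D,E,H,K} on symbol a: members go to different blocks, giving {D,K} and {E,H}.
No further refinement is possible. Final partition (4 blocks): {A,B,C,F} | {D,K} | {G,J} | {E,H}.
F and B lie in the same block of the stable partition, so they are equivalent — no string distinguishes them.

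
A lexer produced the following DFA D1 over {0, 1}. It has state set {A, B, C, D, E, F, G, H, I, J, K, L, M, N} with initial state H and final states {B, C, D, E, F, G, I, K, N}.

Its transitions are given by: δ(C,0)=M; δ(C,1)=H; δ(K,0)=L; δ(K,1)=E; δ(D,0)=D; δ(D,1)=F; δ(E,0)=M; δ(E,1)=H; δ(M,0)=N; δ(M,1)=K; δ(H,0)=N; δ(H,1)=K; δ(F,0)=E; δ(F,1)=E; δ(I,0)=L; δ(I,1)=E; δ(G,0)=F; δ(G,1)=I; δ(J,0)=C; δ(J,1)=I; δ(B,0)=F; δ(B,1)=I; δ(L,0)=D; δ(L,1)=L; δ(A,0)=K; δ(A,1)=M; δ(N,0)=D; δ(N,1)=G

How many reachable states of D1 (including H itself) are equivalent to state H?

2

States {A,B,C,J} cannot be reached from the start state, so discard them.
Start with accepting vs non-accepting: {D,E,F,G,I,K,N} | {H,L,M}.
Refine {D,E,F,G,I,K,N} on symbol 0: members go to different blocks, giving {D,F,G,N} and {E,I,K}.
Refine {D,F,G,N} on symbol 0: members go to different blocks, giving {D,G,N} and {F}.
Split {D,G,N} by δ(·,0) → {D,N} and {G}.
Refine {D,N} on symbol 1: members go to different blocks, giving {D} and {N}.
Refine {H,L,M} on symbol 0: members go to different blocks, giving {H,M} and {L}.
Refine {E,I,K} on symbol 0: members go to different blocks, giving {I,K} and {E}.
Stable partition: {D} | {H,M} | {I,K} | {F} | {G} | {N} | {L} | {E} — 8 equivalence classes.
The equivalence class containing H is {H,M}, of size 2.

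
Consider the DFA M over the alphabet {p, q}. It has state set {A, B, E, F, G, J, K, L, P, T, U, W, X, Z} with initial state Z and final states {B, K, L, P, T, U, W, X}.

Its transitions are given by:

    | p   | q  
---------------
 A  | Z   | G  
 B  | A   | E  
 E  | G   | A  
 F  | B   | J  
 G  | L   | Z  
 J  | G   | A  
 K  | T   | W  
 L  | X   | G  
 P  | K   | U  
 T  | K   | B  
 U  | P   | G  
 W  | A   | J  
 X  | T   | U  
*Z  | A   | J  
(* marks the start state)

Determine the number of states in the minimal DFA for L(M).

8

First remove the unreachable states {F}; 13 states remain.
P0 = {B,K,L,P,T,U,W,X} | {A,E,G,J,Z}.
On input p, block {B,K,L,P,T,U,W,X} splits into {K,L,P,T,U,X} and {B,W}.
Split {K,L,P,T,U,X} by δ(·,q) → {P,X} and {L,U} and {K,T}.
Refine {A,E,G,J,Z} on symbol p: members go to different blocks, giving {A,E,J,Z} and {G}.
On input p, block {A,E,J,Z} splits into {E,J} and {A,Z}.
On input q, block {A,Z} splits into {A} and {Z}.
No further refinement is possible. Final partition (8 blocks): {P,X} | {E,J} | {B,W} | {L,U} | {K,T} | {G} | {A} | {Z}.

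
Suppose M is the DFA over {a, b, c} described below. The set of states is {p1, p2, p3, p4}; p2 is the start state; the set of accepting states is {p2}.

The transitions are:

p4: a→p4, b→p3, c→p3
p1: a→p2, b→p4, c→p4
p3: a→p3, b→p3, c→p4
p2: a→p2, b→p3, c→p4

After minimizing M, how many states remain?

2

States {p1} cannot be reached from the start state, so discard them.
P0 = {p2} | {p3,p4}.
The partition is now stable with 2 blocks: {p2} | {p3,p4}.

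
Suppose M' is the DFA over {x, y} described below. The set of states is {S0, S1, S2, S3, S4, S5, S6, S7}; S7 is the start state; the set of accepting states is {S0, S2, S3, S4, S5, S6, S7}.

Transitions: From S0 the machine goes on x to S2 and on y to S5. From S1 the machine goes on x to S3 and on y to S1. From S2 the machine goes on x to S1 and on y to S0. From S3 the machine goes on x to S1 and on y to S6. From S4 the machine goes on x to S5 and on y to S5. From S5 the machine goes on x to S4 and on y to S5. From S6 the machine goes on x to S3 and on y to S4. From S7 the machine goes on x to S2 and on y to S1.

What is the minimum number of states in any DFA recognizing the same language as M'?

Every state is reachable, so we keep all 8.
Start with accepting vs non-accepting: {S0,S2,S3,S4,S5,S6,S7} | {S1}.
On input x, block {S0,S2,S3,S4,S5,S6,S7} splits into {S0,S4,S5,S6,S7} and {S2,S3}.
On input x, block {S0,S4,S5,S6,S7} splits into {S0,S6,S7} and {S4,S5}.
On input y, block {S0,S6,S7} splits into {S0,S6} and {S7}.
No further refinement is possible. Final partition (5 blocks): {S0,S6} | {S1} | {S2,S3} | {S4,S5} | {S7}.

5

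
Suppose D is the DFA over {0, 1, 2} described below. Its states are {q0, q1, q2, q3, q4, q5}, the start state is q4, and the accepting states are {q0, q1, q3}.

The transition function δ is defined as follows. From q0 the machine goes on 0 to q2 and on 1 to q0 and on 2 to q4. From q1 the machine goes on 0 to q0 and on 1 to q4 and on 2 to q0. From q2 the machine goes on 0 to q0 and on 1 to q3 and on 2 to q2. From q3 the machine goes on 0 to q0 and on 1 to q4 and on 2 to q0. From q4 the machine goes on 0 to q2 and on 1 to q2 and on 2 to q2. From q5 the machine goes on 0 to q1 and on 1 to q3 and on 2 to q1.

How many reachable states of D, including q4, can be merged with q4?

First remove the unreachable states {q1,q5}; 4 states remain.
Start with accepting vs non-accepting: {q0,q3} | {q2,q4}.
Refine {q0,q3} on symbol 0: members go to different blocks, giving {q0} and {q3}.
Refine {q2,q4} on symbol 0: members go to different blocks, giving {q2} and {q4}.
Stable partition: {q0} | {q2} | {q3} | {q4} — 4 equivalence classes.
State q4 belongs to the block {q4}, which has 1 states.

1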